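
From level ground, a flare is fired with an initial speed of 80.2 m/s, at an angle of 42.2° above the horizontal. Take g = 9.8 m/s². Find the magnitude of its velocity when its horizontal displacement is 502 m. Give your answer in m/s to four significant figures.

66.08 m/s

Horizontal component vₓ = 80.20 cos 42.2° = 59.41 m/s; vertical v_y0 = 80.20 sin 42.2° = 53.87 m/s.
At x = 502 m, t = x/vₓ = 502/59.41 = 8.449 s.
Vertical velocity there: v_y = v_y0 − g t = 53.87 − 9.80 × 8.449 = −28.93 m/s.
Speed: √(vₓ² + v_y²) = √(59.41² + 28.93²) = 66.08 m/s.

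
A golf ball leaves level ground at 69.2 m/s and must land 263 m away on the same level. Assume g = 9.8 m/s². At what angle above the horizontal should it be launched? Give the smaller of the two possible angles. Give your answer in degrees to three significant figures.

16.3°

R = v₀² sin 2θ / g gives sin 2θ = gR/v₀² = 9.80·263/69.2² = 0.5382.
2θ = 32.56° or 180° − 32.56° = 147.4°, so θ = 16.28° or 73.72°.
The smaller angle is 16.28°.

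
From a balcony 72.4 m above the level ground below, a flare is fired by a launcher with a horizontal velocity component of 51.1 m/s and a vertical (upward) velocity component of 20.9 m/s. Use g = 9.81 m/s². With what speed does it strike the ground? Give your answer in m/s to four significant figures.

66.85 m/s

With up positive and y = 0 at the ground: y(t) = 72.4 + (20.90) t − 4.905 t². Setting y = 0 and taking the positive root: t = [20.90 + √(20.90² + 2·9.81·72.4)] / 9.81 = (20.90 + 43.10) / 9.81 = 6.524 s.
Vertical velocity at impact: v_y = v_y0 − g t = 20.90 − 9.81 × 6.524 = −43.10 m/s.
Speed: |v| = √(vₓ² + v_y²) = √(51.10² + 43.10²) = 66.85 m/s.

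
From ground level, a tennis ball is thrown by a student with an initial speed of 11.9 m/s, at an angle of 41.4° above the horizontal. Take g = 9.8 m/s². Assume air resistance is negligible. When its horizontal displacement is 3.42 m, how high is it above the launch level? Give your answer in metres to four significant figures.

vₓ = 11.90 cos 41.4° = 8.926 m/s; v_y0 = 11.90 sin 41.4° = 7.870 m/s.
x = vₓ t ⇒ t = 3.42/8.926 = 0.3831 s.
Height: y = v_y0 t − ½ g t² = 7.870 × 0.3831 − 4.900 × 0.3831² = 3.015 − 0.7193 = 2.296 m.

2.296 m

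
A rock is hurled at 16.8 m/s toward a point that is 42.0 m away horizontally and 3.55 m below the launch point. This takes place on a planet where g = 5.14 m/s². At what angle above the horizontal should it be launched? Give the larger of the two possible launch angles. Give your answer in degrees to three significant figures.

Trajectory: y = x tanθ − g x² (1 + tan²θ)/(2v₀²). With x = 42.0, y = −3.55, v₀ = 16.8, g = 5.14:
16.06 tan²θ − 42.0 tanθ + (12.51) = 0.
tanθ = [42.0 ± √(42.0² − 4 × 16.06 × (12.51))] / (2 × 16.06) = (42.0 ± 30.99) / 32.12, giving tanθ = 0.3429 or 2.272.
θ = 18.93° or 66.24°; the larger is 66.24°.

66.2°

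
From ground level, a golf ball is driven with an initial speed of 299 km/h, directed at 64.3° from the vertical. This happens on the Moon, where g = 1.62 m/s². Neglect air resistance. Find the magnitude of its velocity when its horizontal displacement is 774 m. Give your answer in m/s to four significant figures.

Convert: 299 km/h = 299/3.6 = 83.06 m/s.
Resolve: vₓ = 83.06 sin 64.3° = 74.84 m/s and v_y0 = 83.06 cos 64.3° = 36.02 m/s.
Time to reach x = 774 m: t = x/vₓ = 774/74.84 = 10.34 s.
Vertical velocity there: v_y = v_y0 − g t = 36.02 − 1.62 × 10.34 = 19.26 m/s.
Speed: √(vₓ² + v_y²) = √(74.84² + 19.26²) = 77.28 m/s.

77.28 m/s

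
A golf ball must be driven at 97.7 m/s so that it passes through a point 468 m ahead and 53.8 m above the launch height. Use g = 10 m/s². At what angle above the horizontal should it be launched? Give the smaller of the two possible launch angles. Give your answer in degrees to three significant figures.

Trajectory: y = x tanθ − g x² (1 + tan²θ)/(2v₀²). With x = 468, y = 53.8, v₀ = 97.7, g = 10.0:
114.7 tan²θ − 468 tanθ + (168.5) = 0.
tanθ = [468 ± √(468² − 4 × 114.7 × (168.5))] / (2 × 114.7) = (468 ± 376.4) / 229.5, giving tanθ = 0.3992 or 3.680.
θ = 21.76° or 74.80°; the smaller is 21.76°.

21.8°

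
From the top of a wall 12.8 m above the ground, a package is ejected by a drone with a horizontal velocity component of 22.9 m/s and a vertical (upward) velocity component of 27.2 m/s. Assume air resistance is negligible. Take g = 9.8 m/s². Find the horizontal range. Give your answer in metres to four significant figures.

With up positive and y = 0 at the ground: y(t) = 12.8 + (27.20) t − 4.900 t². Setting y = 0 and taking the positive root: t = [27.20 + √(27.20² + 2·9.80·12.8)] / 9.80 = (27.20 + 31.48) / 9.80 = 5.987 s.
Horizontal distance: R = vₓ t = 22.90 × 5.987 = 137.1 m.

137.1 m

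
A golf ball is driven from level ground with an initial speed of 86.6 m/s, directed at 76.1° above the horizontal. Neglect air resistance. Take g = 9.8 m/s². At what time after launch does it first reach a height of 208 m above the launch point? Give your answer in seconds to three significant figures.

3.00 s

Horizontal component vₓ = 86.60 cos 76.1° = 20.80 m/s; vertical v_y0 = 86.60 sin 76.1° = 84.06 m/s.
Height y(t) = 84.06 t − 4.900 t² = 208 gives 4.900 t² − 84.06 t + 208 = 0.
t = [84.06 ± √(84.06² − 2·9.80·208)] / 9.80 = (84.06 ± 54.68) / 9.80, so t = 2.998 s or t = 14.16 s.
The first (ascending) time is 2.998 s.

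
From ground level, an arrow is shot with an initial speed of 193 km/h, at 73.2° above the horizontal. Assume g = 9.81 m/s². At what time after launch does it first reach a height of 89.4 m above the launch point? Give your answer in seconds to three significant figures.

2.21 s

Convert: 193 km/h = 193/3.6 = 53.61 m/s.
Horizontal component vₓ = 53.61 cos 73.2° = 15.50 m/s; vertical v_y0 = 53.61 sin 73.2° = 51.32 m/s.
Set y = v_y0 t − ½ g t² = 89.4: 4.905 t² − 51.32 t + 89.4 = 0.
Quadratic formula: t = (51.32 ± √880.02) / 9.81 = (51.32 ± 29.67) / 9.81 → t = 2.208 s or 8.256 s.
The first (ascending) time is 2.208 s.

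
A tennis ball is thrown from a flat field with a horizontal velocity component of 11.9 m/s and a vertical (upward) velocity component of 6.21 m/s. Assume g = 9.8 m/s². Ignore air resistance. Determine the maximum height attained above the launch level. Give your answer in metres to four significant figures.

Peak height H = v_y0² / (2g) = 38.564 / 19.60 = 1.968 m.

1.968 m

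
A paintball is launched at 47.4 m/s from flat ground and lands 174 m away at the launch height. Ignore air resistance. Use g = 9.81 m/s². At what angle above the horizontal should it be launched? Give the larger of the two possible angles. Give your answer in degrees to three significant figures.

From R = (v₀²/g) sin 2θ: sin 2θ = 9.81 × 174 / 2246.8 = 0.7597.
2θ = 49.44° or 180° − 49.44° = 130.6°, so θ = 24.72° or 65.28°.
The larger angle is 65.28°.

65.3°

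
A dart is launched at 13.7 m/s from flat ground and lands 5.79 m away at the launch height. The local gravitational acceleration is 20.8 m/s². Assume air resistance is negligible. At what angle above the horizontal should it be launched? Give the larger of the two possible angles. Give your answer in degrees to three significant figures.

70.0°

Level-ground range R = v₀² sin(2θ)/g ⇒ sin(2θ) = gR/v₀² = 20.8 × 5.79 / 13.7² = 0.6417.
2θ = 39.92° or 180° − 39.92° = 140.1°, so θ = 19.96° or 70.04°.
The larger angle is 70.04°.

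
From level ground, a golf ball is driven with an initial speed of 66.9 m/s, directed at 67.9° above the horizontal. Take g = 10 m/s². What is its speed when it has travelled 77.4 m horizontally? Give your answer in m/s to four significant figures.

40.11 m/s

Resolve: vₓ = 66.90 cos 67.9° = 25.17 m/s and v_y0 = 66.90 sin 67.9° = 61.98 m/s.
At x = 77.4 m, t = x/vₓ = 77.4/25.17 = 3.075 s.
Vertical velocity there: v_y = v_y0 − g t = 61.98 − 10.0 × 3.075 = 31.23 m/s.
Speed: √(vₓ² + v_y²) = √(25.17² + 31.23²) = 40.11 m/s.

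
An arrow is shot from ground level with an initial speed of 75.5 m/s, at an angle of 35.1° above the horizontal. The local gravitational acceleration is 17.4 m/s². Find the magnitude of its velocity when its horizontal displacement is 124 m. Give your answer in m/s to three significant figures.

62.4 m/s

Resolve: vₓ = 75.50 cos 35.1° = 61.77 m/s and v_y0 = 75.50 sin 35.1° = 43.41 m/s.
Time to reach x = 124 m: t = x/vₓ = 124/61.77 = 2.007 s.
Vertical velocity there: v_y = v_y0 − g t = 43.41 − 17.4 × 2.007 = 8.483 m/s.
Speed: √(vₓ² + v_y²) = √(61.77² + 8.483²) = 62.35 m/s.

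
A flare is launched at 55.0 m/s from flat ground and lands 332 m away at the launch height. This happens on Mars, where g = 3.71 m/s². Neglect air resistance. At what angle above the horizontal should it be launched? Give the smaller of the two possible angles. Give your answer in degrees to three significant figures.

R = v₀² sin 2θ / g gives sin 2θ = gR/v₀² = 3.71·332/55.0² = 0.4072.
2θ = 24.03° or 180° − 24.03° = 156.0°, so θ = 12.01° or 77.99°.
The smaller angle is 12.01°.

12.0°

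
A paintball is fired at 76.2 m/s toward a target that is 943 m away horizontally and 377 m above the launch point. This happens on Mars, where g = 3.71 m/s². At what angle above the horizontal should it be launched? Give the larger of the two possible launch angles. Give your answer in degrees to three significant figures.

66.6°

Trajectory: y = x tanθ − g x² (1 + tan²θ)/(2v₀²). With x = 943, y = 377, v₀ = 76.2, g = 3.71:
284.1 tan²θ − 943 tanθ + (661.1) = 0.
tanθ = [943 ± √(943² − 4 × 284.1 × (661.1))] / (2 × 284.1) = (943 ± 371.5) / 568.2, giving tanθ = 1.006 or 2.314.
θ = 45.17° or 66.62°; the larger is 66.62°.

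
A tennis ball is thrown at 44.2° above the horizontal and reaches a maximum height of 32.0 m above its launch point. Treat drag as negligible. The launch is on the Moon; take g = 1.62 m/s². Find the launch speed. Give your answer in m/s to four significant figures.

At the peak v_y = 0, so v_y0 = √(2gH) = √(2 × 1.62 × 32.0) = 10.18 m/s.
v_y0 = v₀ sin θ ⇒ v₀ = 10.18 / sin 44.2° = 14.61 m/s.

14.61 m/s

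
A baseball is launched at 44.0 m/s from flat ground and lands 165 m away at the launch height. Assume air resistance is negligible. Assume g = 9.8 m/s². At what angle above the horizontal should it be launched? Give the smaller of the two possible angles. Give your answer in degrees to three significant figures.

Level-ground range R = v₀² sin(2θ)/g ⇒ sin(2θ) = gR/v₀² = 9.80 × 165 / 44.0² = 0.8352.
2θ = 56.64° or 180° − 56.64° = 123.4°, so θ = 28.32° or 61.68°.
The smaller angle is 28.32°.

28.3°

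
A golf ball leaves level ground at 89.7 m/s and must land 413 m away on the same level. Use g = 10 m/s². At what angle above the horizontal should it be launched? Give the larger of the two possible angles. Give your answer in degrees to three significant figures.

74.6°

From R = (v₀²/g) sin 2θ: sin 2θ = 10.0 × 413 / 8046.1 = 0.5133.
2θ = 30.88° or 180° − 30.88° = 149.1°, so θ = 15.44° or 74.56°.
The larger angle is 74.56°.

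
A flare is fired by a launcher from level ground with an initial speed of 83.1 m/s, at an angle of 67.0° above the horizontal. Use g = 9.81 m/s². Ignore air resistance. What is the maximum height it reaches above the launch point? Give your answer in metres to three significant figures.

298 m

Resolve: vₓ = 83.10 cos 67.0° = 32.47 m/s and v_y0 = 83.10 sin 67.0° = 76.49 m/s.
At the apex v_y = 0, so H = v_y0²/(2g) = 76.49²/19.62 = 298.2 m.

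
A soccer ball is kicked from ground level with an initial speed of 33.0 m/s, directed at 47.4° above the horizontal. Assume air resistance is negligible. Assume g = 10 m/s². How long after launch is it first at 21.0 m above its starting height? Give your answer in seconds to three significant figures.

1.13 s

Horizontal component vₓ = 33.00 cos 47.4° = 22.34 m/s; vertical v_y0 = 33.00 sin 47.4° = 24.29 m/s.
Require v_y0 t − ½ g t² = 21.0, i.e. 5.000 t² − 24.29 t + 21.0 = 0.
t = [24.29 ± √(24.29² − 2·10.0·21.0)] / 10.0 = (24.29 ± 13.04) / 10.0, so t = 1.125 s or t = 3.733 s.
The first (ascending) time is 1.125 s.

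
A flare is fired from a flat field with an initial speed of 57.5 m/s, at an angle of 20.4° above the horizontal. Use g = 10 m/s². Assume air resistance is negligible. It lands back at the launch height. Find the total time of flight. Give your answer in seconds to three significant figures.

Horizontal component vₓ = 57.50 cos 20.4° = 53.89 m/s; vertical v_y0 = 57.50 sin 20.4° = 20.04 m/s.
Time of flight on level ground: T = 2 v_y0 / g = 2 × 20.04 / 10.0 = 4.009 s.

4.01 s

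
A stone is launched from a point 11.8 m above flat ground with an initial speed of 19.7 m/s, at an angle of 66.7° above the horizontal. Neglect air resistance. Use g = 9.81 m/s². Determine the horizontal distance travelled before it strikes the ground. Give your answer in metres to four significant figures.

Horizontal component vₓ = 19.70 cos 66.7° = 7.792 m/s; vertical v_y0 = 19.70 sin 66.7° = 18.09 m/s.
With up positive and y = 0 at the ground: y(t) = 11.8 + (18.09) t − 4.905 t². Setting y = 0 and taking the positive root: t = [18.09 + √(18.09² + 2·9.81·11.8)] / 9.81 = (18.09 + 23.64) / 9.81 = 4.254 s.
Horizontal distance: R = vₓ t = 7.792 × 4.254 = 33.15 m.

33.15 m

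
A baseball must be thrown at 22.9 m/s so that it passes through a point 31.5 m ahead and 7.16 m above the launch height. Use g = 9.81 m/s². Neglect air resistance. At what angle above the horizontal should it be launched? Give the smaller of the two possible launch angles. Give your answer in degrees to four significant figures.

32.79°

Trajectory: y = x tanθ − g x² (1 + tan²θ)/(2v₀²). With x = 31.5, y = 7.16, v₀ = 22.9, g = 9.81:
9.281 tan²θ − 31.5 tanθ + (16.44) = 0.
tanθ = [31.5 ± √(31.5² − 4 × 9.281 × (16.44))] / (2 × 9.281) = (31.5 ± 19.54) / 18.56, giving tanθ = 0.6442 or 2.750.
θ = 32.79° or 70.02°; the smaller is 32.79°.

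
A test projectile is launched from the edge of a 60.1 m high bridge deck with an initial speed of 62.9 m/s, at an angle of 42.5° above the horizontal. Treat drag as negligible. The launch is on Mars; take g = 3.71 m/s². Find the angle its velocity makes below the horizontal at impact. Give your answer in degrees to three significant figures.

45.7°

Components: vₓ = 62.90 cos 42.5° = 46.37 m/s, v_y0 = 62.90 sin 42.5° = 42.49 m/s.
With up positive and y = 0 at the ground: y(t) = 60.1 + (42.49) t − 1.855 t². Setting y = 0 and taking the positive root: t = [42.49 + √(42.49² + 2·3.71·60.1)] / 3.71 = (42.49 + 47.45) / 3.71 = 24.24 s.
At impact: v_y = v_y0 − g t = −47.45 m/s; vₓ = 46.37 m/s.
Angle below horizontal: arctan(|v_y|/vₓ) = arctan(47.45/46.37) = 45.66°.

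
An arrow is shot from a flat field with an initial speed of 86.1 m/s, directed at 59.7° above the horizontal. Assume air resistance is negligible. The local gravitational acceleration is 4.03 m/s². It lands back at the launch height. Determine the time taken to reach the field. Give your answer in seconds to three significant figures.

36.9 s

Resolve: vₓ = 86.10 cos 59.7° = 43.44 m/s and v_y0 = 86.10 sin 59.7° = 74.34 m/s.
Landing at launch height ⇒ T = 2 v_y0 / g = 2 × 74.34 / 4.03 = 36.89 s.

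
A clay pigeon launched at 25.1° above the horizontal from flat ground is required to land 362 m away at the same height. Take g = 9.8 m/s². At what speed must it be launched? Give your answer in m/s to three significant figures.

68.0 m/s

On level ground R = v₀² sin 2θ / g ⇒ v₀ = √(gR / sin 2θ).
v₀ = √(9.80 × 362 / sin 50.20°) = √(3548 / 0.7683) = √4617.6 = 67.95 m/s.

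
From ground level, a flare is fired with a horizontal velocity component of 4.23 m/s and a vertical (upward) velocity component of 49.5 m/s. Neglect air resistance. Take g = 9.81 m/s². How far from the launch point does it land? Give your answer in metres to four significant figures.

42.69 m

Time aloft: T = 2 v_y0 / g = 2 × 49.50 / 9.81 = 10.09 s.
Range: R = vₓ T = 4.230 × 10.09 = 42.69 m.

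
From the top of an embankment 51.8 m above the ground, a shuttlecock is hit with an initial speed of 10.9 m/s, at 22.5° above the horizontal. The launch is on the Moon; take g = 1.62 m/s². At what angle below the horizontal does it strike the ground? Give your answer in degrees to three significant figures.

53.5°

Resolve: vₓ = 10.90 cos 22.5° = 10.07 m/s and v_y0 = 10.90 sin 22.5° = 4.171 m/s.
Vertical motion (up positive, ground at y = 0): 0.8100 t² − (4.171) t − 51.8 = 0, so t = (4.171 + √(4.171² + 2·1.62·51.8)) / 1.62 = (4.171 + 13.61) / 1.62 = 10.98 s.
At impact: v_y = v_y0 − g t = −13.61 m/s; vₓ = 10.07 m/s.
Angle below horizontal: arctan(|v_y|/vₓ) = arctan(13.61/10.07) = 53.50°.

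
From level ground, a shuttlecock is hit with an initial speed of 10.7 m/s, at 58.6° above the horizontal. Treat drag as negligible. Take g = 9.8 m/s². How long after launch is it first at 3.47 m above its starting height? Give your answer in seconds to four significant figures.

0.5315 s

vₓ = 10.70 cos 58.6° = 5.575 m/s; v_y0 = 10.70 sin 58.6° = 9.133 m/s.
Set y = v_y0 t − ½ g t² = 3.47: 4.900 t² − 9.133 t + 3.47 = 0.
Quadratic formula: t = (9.133 ± √15.400) / 9.80 = (9.133 ± 3.924) / 9.80 → t = 0.5315 s or 1.332 s.
The first (ascending) time is 0.5315 s.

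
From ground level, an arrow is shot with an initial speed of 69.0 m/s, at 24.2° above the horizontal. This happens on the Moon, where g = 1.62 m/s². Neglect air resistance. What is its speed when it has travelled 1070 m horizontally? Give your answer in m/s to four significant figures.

62.94 m/s

Resolve: vₓ = 69.00 cos 24.2° = 62.94 m/s and v_y0 = 69.00 sin 24.2° = 28.28 m/s.
At x = 1070 m, t = x/vₓ = 1070/62.94 = 17.00 s.
Vertical velocity there: v_y = v_y0 − g t = 28.28 − 1.62 × 17.00 = 0.7426 m/s.
Speed: √(vₓ² + v_y²) = √(62.94² + 0.7426²) = 62.94 m/s.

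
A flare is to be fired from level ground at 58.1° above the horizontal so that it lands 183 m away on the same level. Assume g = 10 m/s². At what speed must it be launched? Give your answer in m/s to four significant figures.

45.16 m/s

Level-ground range: R = v₀² sin(2θ)/g, so v₀ = √(gR / sin 2θ).
v₀ = √(10.0 × 183 / sin 116.2°) = √(1830 / 0.8973) = √2039.5 = 45.16 m/s.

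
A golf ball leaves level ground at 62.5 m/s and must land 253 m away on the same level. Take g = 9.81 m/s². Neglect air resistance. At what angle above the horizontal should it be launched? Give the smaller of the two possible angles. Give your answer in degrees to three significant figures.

19.7°

Level-ground range R = v₀² sin(2θ)/g ⇒ sin(2θ) = gR/v₀² = 9.81 × 253 / 62.5² = 0.6354.
2θ = 39.45° or 180° − 39.45° = 140.6°, so θ = 19.72° or 70.28°.
The smaller angle is 19.72°.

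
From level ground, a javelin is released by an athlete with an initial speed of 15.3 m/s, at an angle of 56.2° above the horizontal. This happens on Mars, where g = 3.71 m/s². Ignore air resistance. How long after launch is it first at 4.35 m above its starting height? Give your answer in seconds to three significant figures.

Horizontal component vₓ = 15.30 cos 56.2° = 8.511 m/s; vertical v_y0 = 15.30 sin 56.2° = 12.71 m/s.
Require v_y0 t − ½ g t² = 4.35, i.e. 1.855 t² − 12.71 t + 4.35 = 0.
Quadratic formula: t = (12.71 ± √129.37) / 3.71 = (12.71 ± 11.37) / 3.71 → t = 0.3612 s or 6.493 s.
The first (ascending) time is 0.3612 s.

0.361 s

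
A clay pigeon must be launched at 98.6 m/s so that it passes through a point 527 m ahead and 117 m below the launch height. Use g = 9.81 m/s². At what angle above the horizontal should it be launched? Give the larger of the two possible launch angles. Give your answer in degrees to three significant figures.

74.9°

Trajectory: y = x tanθ − g x² (1 + tan²θ)/(2v₀²). With x = 527, y = −117, v₀ = 98.6, g = 9.81:
140.1 tan²θ − 527 tanθ + (23.12) = 0.
tanθ = [527 ± √(527² − 4 × 140.1 × (23.12))] / (2 × 140.1) = (527 ± 514.6) / 280.2, giving tanθ = 0.04440 or 3.717.
θ = 2.542° or 74.94°; the larger is 74.94°.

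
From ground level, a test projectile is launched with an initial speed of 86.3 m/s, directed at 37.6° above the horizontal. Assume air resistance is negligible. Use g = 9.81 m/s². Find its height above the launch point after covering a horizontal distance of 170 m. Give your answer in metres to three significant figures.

vₓ = 86.30 cos 37.6° = 68.37 m/s; v_y0 = 86.30 sin 37.6° = 52.66 m/s.
Time to reach x = 170 m: t = x/vₓ = 170/68.37 = 2.486 s.
Height: y = v_y0 t − ½ g t² = 52.66 × 2.486 − 4.905 × 2.486² = 130.9 − 30.32 = 100.6 m.

101 m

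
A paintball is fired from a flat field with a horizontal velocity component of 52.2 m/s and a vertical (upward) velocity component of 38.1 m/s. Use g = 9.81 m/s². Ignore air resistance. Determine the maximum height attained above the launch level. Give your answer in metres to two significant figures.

74 m

Peak height H = v_y0² / (2g) = 1451.6 / 19.62 = 73.99 m.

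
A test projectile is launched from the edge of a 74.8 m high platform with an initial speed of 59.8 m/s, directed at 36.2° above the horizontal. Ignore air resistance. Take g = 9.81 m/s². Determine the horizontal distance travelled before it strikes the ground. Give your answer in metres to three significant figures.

vₓ = 59.80 cos 36.2° = 48.26 m/s; v_y0 = 59.80 sin 36.2° = 35.32 m/s.
Vertical motion (up positive, ground at y = 0): 4.905 t² − (35.32) t − 74.8 = 0, so t = (35.32 + √(35.32² + 2·9.81·74.8)) / 9.81 = (35.32 + 52.11) / 9.81 = 8.912 s.
Horizontal distance: R = vₓ t = 48.26 × 8.912 = 430.0 m.

430 m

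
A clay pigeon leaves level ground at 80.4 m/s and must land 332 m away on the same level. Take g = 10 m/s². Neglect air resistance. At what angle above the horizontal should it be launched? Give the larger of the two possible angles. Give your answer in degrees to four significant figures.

Level-ground range R = v₀² sin(2θ)/g ⇒ sin(2θ) = gR/v₀² = 10.0 × 332 / 80.4² = 0.5136.
2θ = 30.90° or 180° − 30.90° = 149.1°, so θ = 15.45° or 74.55°.
The larger angle is 74.55°.

74.55°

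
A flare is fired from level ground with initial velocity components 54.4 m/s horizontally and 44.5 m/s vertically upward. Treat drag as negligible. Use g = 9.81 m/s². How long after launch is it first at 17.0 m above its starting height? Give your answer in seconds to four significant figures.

0.3996 s

Set y = v_y0 t − ½ g t² = 17.0: 4.905 t² − 44.50 t + 17.0 = 0.
Quadratic formula: t = (44.50 ± √1646.7) / 9.81 = (44.50 ± 40.58) / 9.81 → t = 0.3996 s or 8.673 s.
The first (ascending) time is 0.3996 s.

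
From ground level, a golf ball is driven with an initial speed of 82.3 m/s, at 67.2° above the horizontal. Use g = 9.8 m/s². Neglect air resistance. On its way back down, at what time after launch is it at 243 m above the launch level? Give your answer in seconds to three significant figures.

Resolve: vₓ = 82.30 cos 67.2° = 31.89 m/s and v_y0 = 82.30 sin 67.2° = 75.87 m/s.
Set y = v_y0 t − ½ g t² = 243: 4.900 t² − 75.87 t + 243 = 0.
Quadratic formula: t = (75.87 ± √993.36) / 9.80 = (75.87 ± 31.52) / 9.80 → t = 4.526 s or 10.96 s.
The descending-branch root is 10.96 s.

11.0 s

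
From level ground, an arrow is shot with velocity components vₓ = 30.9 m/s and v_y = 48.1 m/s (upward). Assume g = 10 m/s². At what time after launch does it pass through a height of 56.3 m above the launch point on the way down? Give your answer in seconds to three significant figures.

Height y(t) = 48.10 t − 5.000 t² = 56.3 gives 5.000 t² − 48.10 t + 56.3 = 0.
t = [48.10 ± √(48.10² − 2·10.0·56.3)] / 10.0 = (48.10 ± 34.46) / 10.0, so t = 1.364 s or t = 8.256 s.
The descending-branch root is 8.256 s.

8.26 s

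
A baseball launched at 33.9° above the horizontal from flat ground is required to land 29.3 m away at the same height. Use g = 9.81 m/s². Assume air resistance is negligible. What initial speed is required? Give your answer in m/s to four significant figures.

17.62 m/s

On level ground R = v₀² sin 2θ / g ⇒ v₀ = √(gR / sin 2θ).
v₀ = √(9.81 × 29.3 / sin 67.80°) = √(287.4 / 0.9259) = √310.45 = 17.62 m/s.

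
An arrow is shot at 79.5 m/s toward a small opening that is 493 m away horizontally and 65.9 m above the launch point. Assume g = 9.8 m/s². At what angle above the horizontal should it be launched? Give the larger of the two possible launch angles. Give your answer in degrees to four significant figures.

Trajectory: y = x tanθ − g x² (1 + tan²θ)/(2v₀²). With x = 493, y = 65.9, v₀ = 79.5, g = 9.80:
188.4 tan²θ − 493 tanθ + (254.3) = 0.
tanθ = [493 ± √(493² − 4 × 188.4 × (254.3))] / (2 × 188.4) = (493 ± 226.6) / 376.9, giving tanθ = 0.7069 or 1.909.
θ = 35.26° or 62.36°; the larger is 62.36°.

62.36°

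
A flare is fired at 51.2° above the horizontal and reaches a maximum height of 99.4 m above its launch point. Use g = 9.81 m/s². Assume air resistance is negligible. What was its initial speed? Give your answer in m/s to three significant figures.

At the peak v_y = 0, so v_y0 = √(2gH) = √(2 × 9.81 × 99.4) = 44.16 m/s.
v_y0 = v₀ sin θ ⇒ v₀ = 44.16 / sin 51.2° = 56.67 m/s.

56.7 m/s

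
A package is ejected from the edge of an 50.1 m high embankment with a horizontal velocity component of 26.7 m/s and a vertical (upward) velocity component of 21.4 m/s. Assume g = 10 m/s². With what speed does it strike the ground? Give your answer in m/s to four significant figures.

46.61 m/s

With up positive and y = 0 at the ground: y(t) = 50.1 + (21.40) t − 5.000 t². Setting y = 0 and taking the positive root: t = [21.40 + √(21.40² + 2·10.0·50.1)] / 10.0 = (21.40 + 38.21) / 10.0 = 5.961 s.
Vertical velocity at impact: v_y = v_y0 − g t = 21.40 − 10.0 × 5.961 = −38.21 m/s.
Speed: |v| = √(vₓ² + v_y²) = √(26.70² + 38.21²) = 46.61 m/s.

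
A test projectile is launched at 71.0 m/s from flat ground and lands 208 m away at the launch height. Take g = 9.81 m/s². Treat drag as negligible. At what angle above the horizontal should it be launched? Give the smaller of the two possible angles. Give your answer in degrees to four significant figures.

R = v₀² sin 2θ / g gives sin 2θ = gR/v₀² = 9.81·208/71.0² = 0.4048.
2θ = 23.88° or 180° − 23.88° = 156.1°, so θ = 11.94° or 78.06°.
The smaller angle is 11.94°.

11.94°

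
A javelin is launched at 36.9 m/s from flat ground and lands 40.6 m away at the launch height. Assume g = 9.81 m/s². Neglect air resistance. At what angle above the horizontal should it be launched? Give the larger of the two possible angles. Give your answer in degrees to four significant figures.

Level-ground range R = v₀² sin(2θ)/g ⇒ sin(2θ) = gR/v₀² = 9.81 × 40.6 / 36.9² = 0.2925.
2θ = 17.01° or 180° − 17.01° = 163.0°, so θ = 8.504° or 81.50°.
The larger angle is 81.50°.

81.50°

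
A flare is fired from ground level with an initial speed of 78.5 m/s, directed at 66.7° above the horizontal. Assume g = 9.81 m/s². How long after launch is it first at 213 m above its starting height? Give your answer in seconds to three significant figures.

Horizontal component vₓ = 78.50 cos 66.7° = 31.05 m/s; vertical v_y0 = 78.50 sin 66.7° = 72.10 m/s.
Set y = v_y0 t − ½ g t² = 213: 4.905 t² − 72.10 t + 213 = 0.
Quadratic formula: t = (72.10 ± √1019.1) / 9.81 = (72.10 ± 31.92) / 9.81 → t = 4.095 s or 10.60 s.
The first (ascending) time is 4.095 s.

4.10 s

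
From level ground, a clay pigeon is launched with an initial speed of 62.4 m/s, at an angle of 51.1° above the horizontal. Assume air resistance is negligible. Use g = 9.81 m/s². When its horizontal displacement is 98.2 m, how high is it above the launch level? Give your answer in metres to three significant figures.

Components: vₓ = 62.40 cos 51.1° = 39.18 m/s, v_y0 = 62.40 sin 51.1° = 48.56 m/s.
x = vₓ t ⇒ t = 98.2/39.18 = 2.506 s.
Height: y = v_y0 t − ½ g t² = 48.56 × 2.506 − 4.905 × 2.506² = 121.7 − 30.81 = 90.90 m.

90.9 m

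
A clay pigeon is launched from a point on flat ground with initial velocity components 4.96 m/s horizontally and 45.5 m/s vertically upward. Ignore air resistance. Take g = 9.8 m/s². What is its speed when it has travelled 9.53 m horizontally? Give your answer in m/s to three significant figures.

Time to reach x = 9.53 m: t = x/vₓ = 9.53/4.960 = 1.921 s.
Vertical velocity there: v_y = v_y0 − g t = 45.50 − 9.80 × 1.921 = 26.67 m/s.
Speed: √(vₓ² + v_y²) = √(4.960² + 26.67²) = 27.13 m/s.

27.1 m/s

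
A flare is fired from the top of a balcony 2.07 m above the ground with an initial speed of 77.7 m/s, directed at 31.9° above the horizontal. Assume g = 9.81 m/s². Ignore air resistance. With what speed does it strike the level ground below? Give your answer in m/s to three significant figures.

Horizontal component vₓ = 77.70 cos 31.9° = 65.97 m/s; vertical v_y0 = 77.70 sin 31.9° = 41.06 m/s.
Vertical motion (up positive, ground at y = 0): 4.905 t² − (41.06) t − 2.07 = 0, so t = (41.06 + √(41.06² + 2·9.81·2.07)) / 9.81 = (41.06 + 41.55) / 9.81 = 8.421 s.
Vertical velocity at impact: v_y = v_y0 − g t = 41.06 − 9.81 × 8.421 = −41.55 m/s.
Speed: |v| = √(vₓ² + v_y²) = √(65.97² + 41.55²) = 77.96 m/s.

78.0 m/s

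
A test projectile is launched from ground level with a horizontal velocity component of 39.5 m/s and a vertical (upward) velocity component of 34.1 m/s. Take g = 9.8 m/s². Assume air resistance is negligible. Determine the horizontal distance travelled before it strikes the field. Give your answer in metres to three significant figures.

275 m

Flight time T = 2 v_y0 / g = 6.959 s.
Horizontal distance R = vₓ T = 39.50 × 6.959 = 274.9 m.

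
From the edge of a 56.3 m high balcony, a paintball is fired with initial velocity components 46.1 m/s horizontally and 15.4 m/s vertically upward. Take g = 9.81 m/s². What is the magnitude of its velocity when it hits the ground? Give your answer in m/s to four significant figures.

The projectile lands when y = 56.3 + (15.40) t − ½·9.81·t² = 0. Positive root: t = (15.40 + √(15.40² + 2·9.81·56.3)) / 9.81 = (15.40 + 36.63) / 9.81 = 5.304 s.
Vertical velocity at impact: v_y = v_y0 − g t = 15.40 − 9.81 × 5.304 = −36.63 m/s.
Speed: |v| = √(vₓ² + v_y²) = √(46.10² + 36.63²) = 58.88 m/s.

58.88 m/s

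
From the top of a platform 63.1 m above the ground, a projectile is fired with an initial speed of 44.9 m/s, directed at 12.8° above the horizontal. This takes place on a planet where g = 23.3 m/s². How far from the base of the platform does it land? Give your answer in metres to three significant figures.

vₓ = 44.90 cos 12.8° = 43.78 m/s; v_y0 = 44.90 sin 12.8° = 9.948 m/s.
Vertical motion (up positive, ground at y = 0): 11.65 t² − (9.948) t − 63.1 = 0, so t = (9.948 + √(9.948² + 2·23.3·63.1)) / 23.3 = (9.948 + 55.13) / 23.3 = 2.793 s.
Horizontal distance: R = vₓ t = 43.78 × 2.793 = 122.3 m.

122 m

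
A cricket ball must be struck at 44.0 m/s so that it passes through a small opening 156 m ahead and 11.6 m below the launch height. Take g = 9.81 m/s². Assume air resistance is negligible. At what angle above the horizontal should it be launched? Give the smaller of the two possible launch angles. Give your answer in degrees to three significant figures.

20.7°

Trajectory: y = x tanθ − g x² (1 + tan²θ)/(2v₀²). With x = 156, y = −11.6, v₀ = 44.0, g = 9.81:
61.66 tan²θ − 156 tanθ + (50.06) = 0.
tanθ = [156 ± √(156² − 4 × 61.66 × (50.06))] / (2 × 61.66) = (156 ± 109.5) / 123.3, giving tanθ = 0.3771 or 2.153.
θ = 20.66° or 65.09°; the smaller is 20.66°.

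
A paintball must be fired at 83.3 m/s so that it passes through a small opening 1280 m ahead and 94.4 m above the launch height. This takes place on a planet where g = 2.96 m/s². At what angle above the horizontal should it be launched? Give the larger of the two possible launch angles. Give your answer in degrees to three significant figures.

73.0°

Trajectory: y = x tanθ − g x² (1 + tan²θ)/(2v₀²). With x = 1280, y = 94.4, v₀ = 83.3, g = 2.96:
349.5 tan²θ − 1280 tanθ + (443.9) = 0.
tanθ = [1280 ± √(1280² − 4 × 349.5 × (443.9))] / (2 × 349.5) = (1280 ± 1009) / 698.9, giving tanθ = 0.3878 or 3.275.
θ = 21.20° or 73.02°; the larger is 73.02°.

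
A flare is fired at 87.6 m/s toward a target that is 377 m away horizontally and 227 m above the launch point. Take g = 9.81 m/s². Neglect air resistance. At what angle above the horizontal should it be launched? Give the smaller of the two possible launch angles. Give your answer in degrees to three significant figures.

Trajectory: y = x tanθ − g x² (1 + tan²θ)/(2v₀²). With x = 377, y = 227, v₀ = 87.6, g = 9.81:
90.85 tan²θ − 377 tanθ + (317.8) = 0.
tanθ = [377 ± √(377² − 4 × 90.85 × (317.8))] / (2 × 90.85) = (377 ± 163.2) / 181.7, giving tanθ = 1.177 or 2.973.
θ = 49.64° or 71.41°; the smaller is 49.64°.

49.6°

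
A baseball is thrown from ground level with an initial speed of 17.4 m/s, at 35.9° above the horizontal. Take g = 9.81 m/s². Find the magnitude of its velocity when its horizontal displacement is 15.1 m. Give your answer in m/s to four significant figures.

14.10 m/s

vₓ = 17.40 cos 35.9° = 14.09 m/s; v_y0 = 17.40 sin 35.9° = 10.20 m/s.
x = vₓ t ⇒ t = 15.1/14.09 = 1.071 s.
Vertical velocity there: v_y = v_y0 − g t = 10.20 − 9.81 × 1.071 = −0.3068 m/s.
Speed: √(vₓ² + v_y²) = √(14.09² + 0.3068²) = 14.10 m/s.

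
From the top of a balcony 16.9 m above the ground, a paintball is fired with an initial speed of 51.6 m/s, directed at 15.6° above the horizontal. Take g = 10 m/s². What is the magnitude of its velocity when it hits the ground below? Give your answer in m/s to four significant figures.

54.78 m/s

Horizontal component vₓ = 51.60 cos 15.6° = 49.70 m/s; vertical v_y0 = 51.60 sin 15.6° = 13.88 m/s.
The projectile lands when y = 16.9 + (13.88) t − ½·10.0·t² = 0. Positive root: t = (13.88 + √(13.88² + 2·10.0·16.9)) / 10.0 = (13.88 + 23.03) / 10.0 = 3.691 s.
Vertical velocity at impact: v_y = v_y0 − g t = 13.88 − 10.0 × 3.691 = −23.03 m/s.
Speed: |v| = √(vₓ² + v_y²) = √(49.70² + 23.03²) = 54.78 m/s.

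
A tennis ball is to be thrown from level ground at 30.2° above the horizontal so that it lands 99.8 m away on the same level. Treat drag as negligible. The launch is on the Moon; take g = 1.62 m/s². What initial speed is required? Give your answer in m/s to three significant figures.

13.6 m/s

From R = (v₀² / g) sin 2θ: v₀ = √(gR / sin 2θ).
v₀ = √(1.62 × 99.8 / sin 60.40°) = √(161.7 / 0.8695) = √185.94 = 13.64 m/s.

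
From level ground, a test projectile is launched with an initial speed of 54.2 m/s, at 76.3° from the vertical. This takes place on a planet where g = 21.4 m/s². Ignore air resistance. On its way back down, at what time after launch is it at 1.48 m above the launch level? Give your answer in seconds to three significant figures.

Horizontal component vₓ = 54.20 sin 76.3° = 52.66 m/s; vertical v_y0 = 54.20 cos 76.3° = 12.84 m/s.
Require v_y0 t − ½ g t² = 1.48, i.e. 10.70 t² − 12.84 t + 1.48 = 0.
t = [12.84 ± √(12.84² − 2·21.4·1.48)] / 21.4 = (12.84 ± 10.07) / 21.4, so t = 0.1292 s or t = 1.070 s.
The descending-branch root is 1.070 s.

1.07 s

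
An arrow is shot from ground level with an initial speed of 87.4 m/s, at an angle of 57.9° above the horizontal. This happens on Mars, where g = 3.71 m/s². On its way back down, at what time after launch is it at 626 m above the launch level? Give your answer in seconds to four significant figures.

vₓ = 87.40 cos 57.9° = 46.44 m/s; v_y0 = 87.40 sin 57.9° = 74.04 m/s.
Require v_y0 t − ½ g t² = 626, i.e. 1.855 t² − 74.04 t + 626 = 0.
t = [74.04 ± √(74.04² − 2·3.71·626)] / 3.71 = (74.04 ± 28.93) / 3.71, so t = 12.16 s or t = 27.75 s.
The descending-branch root is 27.75 s.

27.75 s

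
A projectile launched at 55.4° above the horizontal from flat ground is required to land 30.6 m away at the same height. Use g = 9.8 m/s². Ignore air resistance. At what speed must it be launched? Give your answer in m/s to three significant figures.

17.9 m/s

Level-ground range: R = v₀² sin(2θ)/g, so v₀ = √(gR / sin 2θ).
v₀ = √(9.80 × 30.6 / sin 110.8°) = √(299.9 / 0.9348) = √320.79 = 17.91 m/s.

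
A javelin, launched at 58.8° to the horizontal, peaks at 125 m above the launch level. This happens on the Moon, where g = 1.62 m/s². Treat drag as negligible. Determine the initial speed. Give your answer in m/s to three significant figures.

23.5 m/s

At the peak v_y = 0, so v_y0 = √(2gH) = √(2 × 1.62 × 125) = 20.12 m/s.
v_y0 = v₀ sin θ ⇒ v₀ = 20.12 / sin 58.8° = 23.53 m/s.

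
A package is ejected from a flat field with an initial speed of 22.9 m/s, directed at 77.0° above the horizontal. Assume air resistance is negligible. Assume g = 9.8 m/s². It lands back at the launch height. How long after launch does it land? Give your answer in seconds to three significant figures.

4.55 s

Horizontal component vₓ = 22.90 cos 77.0° = 5.151 m/s; vertical v_y0 = 22.90 sin 77.0° = 22.31 m/s.
Time of flight on level ground: T = 2 v_y0 / g = 2 × 22.31 / 9.80 = 4.554 s.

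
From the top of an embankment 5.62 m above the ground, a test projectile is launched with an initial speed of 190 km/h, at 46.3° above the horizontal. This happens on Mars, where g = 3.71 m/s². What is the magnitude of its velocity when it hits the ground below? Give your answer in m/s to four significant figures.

Convert: 190 km/h = 190/3.6 = 52.78 m/s.
Horizontal component vₓ = 52.78 cos 46.3° = 36.46 m/s; vertical v_y0 = 52.78 sin 46.3° = 38.16 m/s.
The projectile lands when y = 5.62 + (38.16) t − ½·3.71·t² = 0. Positive root: t = (38.16 + √(38.16² + 2·3.71·5.62)) / 3.71 = (38.16 + 38.70) / 3.71 = 20.72 s.
Vertical velocity at impact: v_y = v_y0 − g t = 38.16 − 3.71 × 20.72 = −38.70 m/s.
Speed: |v| = √(vₓ² + v_y²) = √(36.46² + 38.70²) = 53.17 m/s.

53.17 m/s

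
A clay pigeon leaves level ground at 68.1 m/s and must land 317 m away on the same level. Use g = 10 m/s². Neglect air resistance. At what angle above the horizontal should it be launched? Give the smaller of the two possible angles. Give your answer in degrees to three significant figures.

21.6°

R = v₀² sin 2θ / g gives sin 2θ = gR/v₀² = 10.0·317/68.1² = 0.6835.
2θ = 43.12° or 180° − 43.12° = 136.9°, so θ = 21.56° or 68.44°.
The smaller angle is 21.56°.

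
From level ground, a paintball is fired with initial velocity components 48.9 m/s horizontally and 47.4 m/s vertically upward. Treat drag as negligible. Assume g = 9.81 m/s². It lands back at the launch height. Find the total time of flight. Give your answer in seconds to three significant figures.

9.66 s

Time of flight on level ground: T = 2 v_y0 / g = 2 × 47.40 / 9.81 = 9.664 s.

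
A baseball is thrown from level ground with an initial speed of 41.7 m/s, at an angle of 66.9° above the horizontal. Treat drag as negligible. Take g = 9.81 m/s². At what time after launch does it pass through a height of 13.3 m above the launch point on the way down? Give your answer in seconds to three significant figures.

7.46 s

Components: vₓ = 41.70 cos 66.9° = 16.36 m/s, v_y0 = 41.70 sin 66.9° = 38.36 m/s.
Require v_y0 t − ½ g t² = 13.3, i.e. 4.905 t² − 38.36 t + 13.3 = 0.
t = [38.36 ± √(38.36² − 2·9.81·13.3)] / 9.81 = (38.36 ± 34.79) / 9.81, so t = 0.3637 s or t = 7.456 s.
The descending-branch root is 7.456 s.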